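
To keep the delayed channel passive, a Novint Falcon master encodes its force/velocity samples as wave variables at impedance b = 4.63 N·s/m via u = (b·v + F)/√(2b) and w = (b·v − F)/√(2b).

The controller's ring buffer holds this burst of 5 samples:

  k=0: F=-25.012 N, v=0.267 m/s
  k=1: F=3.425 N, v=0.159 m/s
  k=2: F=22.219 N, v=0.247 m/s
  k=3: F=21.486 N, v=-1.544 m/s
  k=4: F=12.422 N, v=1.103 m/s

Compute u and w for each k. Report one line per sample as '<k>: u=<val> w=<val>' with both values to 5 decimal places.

k=0: b·v=4.63×0.267=1.23621; √(2b)=3.04302; u=(1.23621+(-25.012))/3.04302=-7.81321, w=(1.23621−(-25.012))/3.04302=8.62570
k=1: b·v=4.63×0.159=0.73617; √(2b)=3.04302; u=(0.73617+3.425)/3.04302=1.36745, w=(0.73617−3.425)/3.04302=-0.88360
k=2: b·v=4.63×0.247=1.14361; √(2b)=3.04302; u=(1.14361+22.219)/3.04302=7.67743, w=(1.14361−22.219)/3.04302=-6.92580
k=3: b·v=4.63×(-1.544)=-7.14872; √(2b)=3.04302; u=(-7.14872+21.486)/3.04302=4.71152, w=(-7.14872−21.486)/3.04302=-9.40995
k=4: b·v=4.63×1.103=5.10689; √(2b)=3.04302; u=(5.10689+12.422)/3.04302=5.76035, w=(5.10689−12.422)/3.04302=-2.40389

0: u=-7.81321 w=8.62570
1: u=1.36745 w=-0.88360
2: u=7.67743 w=-6.92580
3: u=4.71152 w=-9.40995
4: u=5.76035 w=-2.40389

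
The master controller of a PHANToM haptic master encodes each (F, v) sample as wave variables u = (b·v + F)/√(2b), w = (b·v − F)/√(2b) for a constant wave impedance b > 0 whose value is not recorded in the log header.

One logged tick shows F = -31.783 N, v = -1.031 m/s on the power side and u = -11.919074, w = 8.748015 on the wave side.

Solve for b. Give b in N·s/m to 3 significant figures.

u + w = -3.171059;  u + w = √(2b)·v, so √(2b) = -3.171059/(-1.031) = 3.075712.
b = (√(2b))²/2 = 9.460004/2 = 4.730002.
(Check via u − w = 2F/√(2b): u − w = -20.667089, 2F/√(2b) = -20.667085.)

b = 4.73 N·s/m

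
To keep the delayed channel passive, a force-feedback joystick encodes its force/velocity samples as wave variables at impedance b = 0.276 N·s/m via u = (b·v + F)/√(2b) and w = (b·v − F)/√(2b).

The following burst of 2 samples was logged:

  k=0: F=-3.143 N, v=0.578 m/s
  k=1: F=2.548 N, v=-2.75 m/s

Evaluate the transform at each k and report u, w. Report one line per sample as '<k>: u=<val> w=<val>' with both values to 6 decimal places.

k=0: b·v=0.276×0.578=0.159528; √(2b)=0.742967; u=(0.159528+(-3.143))/0.742967=-4.015618, w=(0.159528−(-3.143))/0.742967=4.445053
k=1: b·v=0.276×(-2.75)=-0.759000; √(2b)=0.742967; u=(-0.759000+2.548)/0.742967=2.407913, w=(-0.759000−2.548)/0.742967=-4.451072

0: u=-4.015618 w=4.445053
1: u=2.407913 w=-4.451072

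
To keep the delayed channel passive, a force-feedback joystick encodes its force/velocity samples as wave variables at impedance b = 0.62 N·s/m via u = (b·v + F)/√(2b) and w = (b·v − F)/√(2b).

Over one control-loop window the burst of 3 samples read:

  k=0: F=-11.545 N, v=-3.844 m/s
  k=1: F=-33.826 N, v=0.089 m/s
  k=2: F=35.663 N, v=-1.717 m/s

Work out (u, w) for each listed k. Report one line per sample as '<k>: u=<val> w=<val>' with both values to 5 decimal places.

k=0: b·v=0.62×(-3.844)=-2.38328; √(2b)=1.11355; u=(-2.38328+(-11.545))/1.11355=-12.50796, w=(-2.38328−(-11.545))/1.11355=8.22747
k=1: b·v=0.62×0.089=0.05518; √(2b)=1.11355; u=(0.05518+(-33.826))/1.11355=-30.32709, w=(0.05518−(-33.826))/1.11355=30.42620
k=2: b·v=0.62×(-1.717)=-1.06454; √(2b)=1.11355; u=(-1.06454+35.663)/1.11355=31.07033, w=(-1.06454−35.663)/1.11355=-32.98230

0: u=-12.50796 w=8.22747
1: u=-30.32709 w=30.42620
2: u=31.07033 w=-32.98230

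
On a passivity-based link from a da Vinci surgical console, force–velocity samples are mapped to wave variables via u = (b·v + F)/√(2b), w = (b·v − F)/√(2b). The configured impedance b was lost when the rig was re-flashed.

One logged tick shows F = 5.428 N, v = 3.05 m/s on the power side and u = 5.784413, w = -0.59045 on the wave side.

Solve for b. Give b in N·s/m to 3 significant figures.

b = 1.45 N·s/m

u + w = 5.193963;  u + w = √(2b)·v, so √(2b) = 5.193963/3.05 = 1.702939.
b = (√(2b))²/2 = 2.900000/2 = 1.450000.
(Check via u − w = 2F/√(2b): u − w = 6.374863, 2F/√(2b) = 6.374863.)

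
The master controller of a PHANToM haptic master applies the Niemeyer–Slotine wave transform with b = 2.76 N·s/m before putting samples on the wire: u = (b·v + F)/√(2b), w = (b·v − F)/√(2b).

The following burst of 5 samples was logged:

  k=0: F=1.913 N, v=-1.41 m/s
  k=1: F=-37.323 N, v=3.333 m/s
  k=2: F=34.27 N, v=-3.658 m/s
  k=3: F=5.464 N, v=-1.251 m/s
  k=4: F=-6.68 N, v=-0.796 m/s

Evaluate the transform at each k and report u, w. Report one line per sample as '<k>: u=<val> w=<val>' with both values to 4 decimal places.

k=0: b·v=2.76×(-1.41)=-3.8916; √(2b)=2.3495; u=(-3.8916+1.913)/2.3495=-0.8421, w=(-3.8916−1.913)/2.3495=-2.4706
k=1: b·v=2.76×3.333=9.1991; √(2b)=2.3495; u=(9.1991+(-37.323))/2.3495=-11.9703, w=(9.1991−(-37.323))/2.3495=19.8011
k=2: b·v=2.76×(-3.658)=-10.0961; √(2b)=2.3495; u=(-10.0961+34.27)/2.3495=10.2891, w=(-10.0961−34.27)/2.3495=-18.8835
k=3: b·v=2.76×(-1.251)=-3.4528; √(2b)=2.3495; u=(-3.4528+5.464)/2.3495=0.8560, w=(-3.4528−5.464)/2.3495=-3.7952
k=4: b·v=2.76×(-0.796)=-2.1970; √(2b)=2.3495; u=(-2.1970+(-6.68))/2.3495=-3.7783, w=(-2.1970−(-6.68))/2.3495=1.9081

0: u=-0.8421 w=-2.4706
1: u=-11.9703 w=19.8011
2: u=10.2891 w=-18.8835
3: u=0.8560 w=-3.7952
4: u=-3.7783 w=1.9081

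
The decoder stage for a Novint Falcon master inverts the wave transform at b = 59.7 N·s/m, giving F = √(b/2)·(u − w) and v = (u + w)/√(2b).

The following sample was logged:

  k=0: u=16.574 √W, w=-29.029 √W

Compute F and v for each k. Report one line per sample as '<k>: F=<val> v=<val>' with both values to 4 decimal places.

0: F=249.1527 v=-1.1398

k=0: u−w=45.6030, u+w=-12.4550; √(b/2)=5.4635, √(2b)=10.9270; F=5.4635×45.603=249.1527, v=-12.4550/10.9270=-1.1398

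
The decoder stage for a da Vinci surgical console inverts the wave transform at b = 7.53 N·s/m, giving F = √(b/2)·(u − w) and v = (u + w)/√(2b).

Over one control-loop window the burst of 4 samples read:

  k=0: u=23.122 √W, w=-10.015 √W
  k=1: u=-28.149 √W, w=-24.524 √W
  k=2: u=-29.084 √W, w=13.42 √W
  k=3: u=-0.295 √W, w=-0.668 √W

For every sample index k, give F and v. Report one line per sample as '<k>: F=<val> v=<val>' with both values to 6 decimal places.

k=0: u−w=33.137000, u+w=13.107000; √(b/2)=1.940361, √(2b)=3.880722; F=1.940361×33.137=64.297736, v=13.107000/3.880722=3.377465
k=1: u−w=-3.625000, u+w=-52.673000; √(b/2)=1.940361, √(2b)=3.880722; F=1.940361×(-3.625)=-7.033808, v=-52.673000/3.880722=-13.572991
k=2: u−w=-42.504000, u+w=-15.664000; √(b/2)=1.940361, √(2b)=3.880722; F=1.940361×(-42.504)=-82.473095, v=-15.664000/3.880722=-4.036363
k=3: u−w=0.373000, u+w=-0.963000; √(b/2)=1.940361, √(2b)=3.880722; F=1.940361×0.373=0.723755, v=-0.963000/3.880722=-0.248150

0: F=64.297736 v=3.377465
1: F=-7.033808 v=-13.572991
2: F=-82.473095 v=-4.036363
3: F=0.723755 v=-0.248150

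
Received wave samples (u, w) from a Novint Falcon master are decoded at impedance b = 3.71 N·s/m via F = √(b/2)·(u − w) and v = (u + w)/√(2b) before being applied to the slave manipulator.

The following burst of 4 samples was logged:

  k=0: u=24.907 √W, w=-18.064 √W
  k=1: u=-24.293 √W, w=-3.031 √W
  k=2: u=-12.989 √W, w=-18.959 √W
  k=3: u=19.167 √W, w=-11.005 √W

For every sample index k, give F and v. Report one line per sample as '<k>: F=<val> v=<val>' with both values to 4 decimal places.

0: F=58.5258 v=2.5121
1: F=-28.9585 v=-10.0310
2: F=8.1310 v=-11.7285
3: F=41.0938 v=2.9964

k=0: u−w=42.9710, u+w=6.8430; √(b/2)=1.3620, √(2b)=2.7240; F=1.3620×42.971=58.5258, v=6.8430/2.7240=2.5121
k=1: u−w=-21.2620, u+w=-27.3240; √(b/2)=1.3620, √(2b)=2.7240; F=1.3620×(-21.262)=-28.9585, v=-27.3240/2.7240=-10.0310
k=2: u−w=5.9700, u+w=-31.9480; √(b/2)=1.3620, √(2b)=2.7240; F=1.3620×5.97=8.1310, v=-31.9480/2.7240=-11.7285
k=3: u−w=30.1720, u+w=8.1620; √(b/2)=1.3620, √(2b)=2.7240; F=1.3620×30.172=41.0938, v=8.1620/2.7240=2.9964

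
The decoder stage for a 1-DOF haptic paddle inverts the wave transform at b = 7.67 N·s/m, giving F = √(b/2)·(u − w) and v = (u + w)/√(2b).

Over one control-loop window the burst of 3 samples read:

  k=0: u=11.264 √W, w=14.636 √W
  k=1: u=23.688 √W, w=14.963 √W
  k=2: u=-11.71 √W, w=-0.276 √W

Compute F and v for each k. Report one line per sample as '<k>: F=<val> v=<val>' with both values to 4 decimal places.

k=0: u−w=-3.3720, u+w=25.9000; √(b/2)=1.9583, √(2b)=3.9166; F=1.9583×(-3.372)=-6.6034, v=25.9000/3.9166=6.6128
k=1: u−w=8.7250, u+w=38.6510; √(b/2)=1.9583, √(2b)=3.9166; F=1.9583×8.725=17.0863, v=38.6510/3.9166=9.8684
k=2: u−w=-11.4340, u+w=-11.9860; √(b/2)=1.9583, √(2b)=3.9166; F=1.9583×(-11.434)=-22.3914, v=-11.9860/3.9166=-3.0603

0: F=-6.6034 v=6.6128
1: F=17.0863 v=9.8684
2: F=-22.3914 v=-3.0603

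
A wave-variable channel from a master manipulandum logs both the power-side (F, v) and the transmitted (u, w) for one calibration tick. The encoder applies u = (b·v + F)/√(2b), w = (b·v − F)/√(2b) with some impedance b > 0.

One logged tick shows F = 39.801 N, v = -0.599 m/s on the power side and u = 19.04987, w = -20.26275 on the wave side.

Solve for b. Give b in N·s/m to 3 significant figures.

b = 2.05 N·s/m

u + w = -1.2129;  u + w = √(2b)·v, so √(2b) = -1.2129/(-0.599) = 2.0248.
b = (√(2b))²/2 = 4.1000/2 = 2.0500.
(Check via u − w = 2F/√(2b): u − w = 39.3126, 2F/√(2b) = 39.3127.)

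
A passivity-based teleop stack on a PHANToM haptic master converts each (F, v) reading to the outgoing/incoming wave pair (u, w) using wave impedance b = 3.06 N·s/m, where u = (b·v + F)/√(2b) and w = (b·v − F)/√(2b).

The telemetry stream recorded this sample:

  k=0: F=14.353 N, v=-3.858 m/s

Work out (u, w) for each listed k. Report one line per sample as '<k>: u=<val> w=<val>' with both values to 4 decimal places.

k=0: b·v=3.06×(-3.858)=-11.8055; √(2b)=2.4739; u=(-11.8055+14.353)/2.4739=1.0298, w=(-11.8055−14.353)/2.4739=-10.5739

0: u=1.0298 w=-10.5739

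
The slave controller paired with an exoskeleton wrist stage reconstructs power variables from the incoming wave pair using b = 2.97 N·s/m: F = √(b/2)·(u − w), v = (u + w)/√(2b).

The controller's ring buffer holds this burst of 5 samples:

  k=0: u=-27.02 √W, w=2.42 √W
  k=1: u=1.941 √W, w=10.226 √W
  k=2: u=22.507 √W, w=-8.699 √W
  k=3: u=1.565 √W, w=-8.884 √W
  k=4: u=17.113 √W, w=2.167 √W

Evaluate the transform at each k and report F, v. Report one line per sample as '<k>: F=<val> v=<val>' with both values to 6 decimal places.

0: F=-35.875754 v=-10.093502
1: F=-10.096149 v=4.992181
2: F=38.027811 v=5.665491
3: F=12.733212 v=-3.003022
4: F=18.213282 v=7.910680

k=0: u−w=-29.440000, u+w=-24.600000; √(b/2)=1.218606, √(2b)=2.437212; F=1.218606×(-29.44)=-35.875754, v=-24.600000/2.437212=-10.093502
k=1: u−w=-8.285000, u+w=12.167000; √(b/2)=1.218606, √(2b)=2.437212; F=1.218606×(-8.285)=-10.096149, v=12.167000/2.437212=4.992181
k=2: u−w=31.206000, u+w=13.808000; √(b/2)=1.218606, √(2b)=2.437212; F=1.218606×31.206=38.027811, v=13.808000/2.437212=5.665491
k=3: u−w=10.449000, u+w=-7.319000; √(b/2)=1.218606, √(2b)=2.437212; F=1.218606×10.449=12.733212, v=-7.319000/2.437212=-3.003022
k=4: u−w=14.946000, u+w=19.280000; √(b/2)=1.218606, √(2b)=2.437212; F=1.218606×14.946=18.213282, v=19.280000/2.437212=7.910680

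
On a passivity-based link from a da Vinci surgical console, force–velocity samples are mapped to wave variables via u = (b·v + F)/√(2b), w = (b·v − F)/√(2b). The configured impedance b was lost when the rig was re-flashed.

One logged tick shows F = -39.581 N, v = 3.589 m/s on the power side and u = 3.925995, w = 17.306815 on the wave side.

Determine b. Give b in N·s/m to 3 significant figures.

b = 17.5 N·s/m

u + w = 21.232810;  u + w = √(2b)·v, so √(2b) = 21.232810/3.589 = 5.916080.
b = (√(2b))²/2 = 34.999999/2 = 17.499999.
(Check via u − w = 2F/√(2b): u − w = -13.380820, 2F/√(2b) = -13.380820.)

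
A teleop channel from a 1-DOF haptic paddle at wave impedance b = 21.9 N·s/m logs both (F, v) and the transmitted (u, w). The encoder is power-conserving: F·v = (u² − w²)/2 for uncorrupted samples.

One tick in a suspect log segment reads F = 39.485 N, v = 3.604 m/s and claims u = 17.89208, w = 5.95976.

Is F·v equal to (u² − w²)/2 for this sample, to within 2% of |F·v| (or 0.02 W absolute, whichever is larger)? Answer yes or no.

yes

F·v = 39.485×3.604 = 142.30394 W.
(u² − w²)/2 = (320.12653 − 35.51874)/2 = 142.30389 W.
|Δ| = 0.00005;  2% of max(1, |F·v|) = 2.84608.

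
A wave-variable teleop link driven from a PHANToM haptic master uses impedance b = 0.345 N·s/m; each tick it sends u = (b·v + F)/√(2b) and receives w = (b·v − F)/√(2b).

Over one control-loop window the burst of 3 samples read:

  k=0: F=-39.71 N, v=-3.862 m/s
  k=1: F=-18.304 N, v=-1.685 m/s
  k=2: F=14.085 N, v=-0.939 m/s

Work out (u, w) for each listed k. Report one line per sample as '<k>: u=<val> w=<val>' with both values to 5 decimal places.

0: u=-49.40923 w=46.20121
1: u=-22.73526 w=21.33559
2: u=16.56635 w=-17.34634

k=0: b·v=0.345×(-3.862)=-1.33239; √(2b)=0.83066; u=(-1.33239+(-39.71))/0.83066=-49.40923, w=(-1.33239−(-39.71))/0.83066=46.20121
k=1: b·v=0.345×(-1.685)=-0.58132; √(2b)=0.83066; u=(-0.58132+(-18.304))/0.83066=-22.73526, w=(-0.58132−(-18.304))/0.83066=21.33559
k=2: b·v=0.345×(-0.939)=-0.32395; √(2b)=0.83066; u=(-0.32395+14.085)/0.83066=16.56635, w=(-0.32395−14.085)/0.83066=-17.34634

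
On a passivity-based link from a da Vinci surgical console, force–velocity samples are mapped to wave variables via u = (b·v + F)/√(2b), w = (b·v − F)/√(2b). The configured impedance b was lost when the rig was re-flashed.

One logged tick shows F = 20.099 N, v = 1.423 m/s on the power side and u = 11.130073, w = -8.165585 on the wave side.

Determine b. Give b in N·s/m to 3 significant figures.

b = 2.17 N·s/m

u + w = 2.964488;  u + w = √(2b)·v, so √(2b) = 2.964488/1.423 = 2.083266.
b = (√(2b))²/2 = 4.339999/2 = 2.169999.
(Check via u − w = 2F/√(2b): u − w = 19.295658, 2F/√(2b) = 19.295660.)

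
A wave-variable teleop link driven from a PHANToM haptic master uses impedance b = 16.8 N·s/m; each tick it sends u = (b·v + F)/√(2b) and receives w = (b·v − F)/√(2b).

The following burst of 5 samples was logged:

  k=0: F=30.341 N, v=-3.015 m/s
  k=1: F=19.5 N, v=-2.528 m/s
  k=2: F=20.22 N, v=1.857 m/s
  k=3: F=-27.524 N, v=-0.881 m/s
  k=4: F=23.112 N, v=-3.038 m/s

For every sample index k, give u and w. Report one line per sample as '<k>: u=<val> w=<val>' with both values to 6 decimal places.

k=0: b·v=16.8×(-3.015)=-50.652000; √(2b)=5.796551; u=(-50.652000+30.341)/5.796551=-3.503980, w=(-50.652000−30.341)/5.796551=-13.972620
k=1: b·v=16.8×(-2.528)=-42.470400; √(2b)=5.796551; u=(-42.470400+19.5)/5.796551=-3.962770, w=(-42.470400−19.5)/5.796551=-10.690910
k=2: b·v=16.8×1.857=31.197600; √(2b)=5.796551; u=(31.197600+20.22)/5.796551=8.870379, w=(31.197600−20.22)/5.796551=1.893816
k=3: b·v=16.8×(-0.881)=-14.800800; √(2b)=5.796551; u=(-14.800800+(-27.524))/5.796551=-7.301722, w=(-14.800800−(-27.524))/5.796551=2.194961
k=4: b·v=16.8×(-3.038)=-51.038400; √(2b)=5.796551; u=(-51.038400+23.112)/5.796551=-4.817762, w=(-51.038400−23.112)/5.796551=-12.792159

0: u=-3.503980 w=-13.972620
1: u=-3.962770 w=-10.690910
2: u=8.870379 w=1.893816
3: u=-7.301722 w=2.194961
4: u=-4.817762 w=-12.792159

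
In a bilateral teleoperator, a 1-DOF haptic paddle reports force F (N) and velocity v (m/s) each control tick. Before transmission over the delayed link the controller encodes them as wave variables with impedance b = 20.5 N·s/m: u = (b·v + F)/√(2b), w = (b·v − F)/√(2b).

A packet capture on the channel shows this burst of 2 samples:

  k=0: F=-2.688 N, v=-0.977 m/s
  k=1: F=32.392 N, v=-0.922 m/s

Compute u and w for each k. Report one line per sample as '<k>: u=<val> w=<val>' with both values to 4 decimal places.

k=0: b·v=20.5×(-0.977)=-20.0285; √(2b)=6.4031; u=(-20.0285+(-2.688))/6.4031=-3.5477, w=(-20.0285−(-2.688))/6.4031=-2.7081
k=1: b·v=20.5×(-0.922)=-18.9010; √(2b)=6.4031; u=(-18.9010+32.392)/6.4031=2.1069, w=(-18.9010−32.392)/6.4031=-8.0106

0: u=-3.5477 w=-2.7081
1: u=2.1069 w=-8.0106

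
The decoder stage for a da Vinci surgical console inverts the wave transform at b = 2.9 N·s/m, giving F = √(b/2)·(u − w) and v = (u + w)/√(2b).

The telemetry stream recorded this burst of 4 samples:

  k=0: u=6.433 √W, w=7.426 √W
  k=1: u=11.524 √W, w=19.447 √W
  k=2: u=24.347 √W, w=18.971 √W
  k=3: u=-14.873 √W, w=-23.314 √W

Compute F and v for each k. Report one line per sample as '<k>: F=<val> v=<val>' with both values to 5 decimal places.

k=0: u−w=-0.99300, u+w=13.85900; √(b/2)=1.20416, √(2b)=2.40832; F=1.20416×(-0.993)=-1.19573, v=13.85900/2.40832=5.75464
k=1: u−w=-7.92300, u+w=30.97100; √(b/2)=1.20416, √(2b)=2.40832; F=1.20416×(-7.923)=-9.54056, v=30.97100/2.40832=12.86001
k=2: u−w=5.37600, u+w=43.31800; √(b/2)=1.20416, √(2b)=2.40832; F=1.20416×5.376=6.47356, v=43.31800/2.40832=17.98682
k=3: u−w=8.44100, u+w=-38.18700; √(b/2)=1.20416, √(2b)=2.40832; F=1.20416×8.441=10.16431, v=-38.18700/2.40832=-15.85629

0: F=-1.19573 v=5.75464
1: F=-9.54056 v=12.86001
2: F=6.47356 v=17.98682
3: F=10.16431 v=-15.85629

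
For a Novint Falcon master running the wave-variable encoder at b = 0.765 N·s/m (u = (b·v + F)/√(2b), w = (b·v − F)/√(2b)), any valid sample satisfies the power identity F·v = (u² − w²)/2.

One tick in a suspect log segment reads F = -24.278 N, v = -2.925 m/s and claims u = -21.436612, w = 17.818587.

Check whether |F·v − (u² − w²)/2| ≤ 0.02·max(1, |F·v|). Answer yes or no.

F·v = (-24.278)×(-2.925) = 71.013150 W.
(u² − w²)/2 = (459.528334 − 317.502043)/2 = 71.013146 W.
|Δ| = 0.000004;  2% of max(1, |F·v|) = 1.420263.

yes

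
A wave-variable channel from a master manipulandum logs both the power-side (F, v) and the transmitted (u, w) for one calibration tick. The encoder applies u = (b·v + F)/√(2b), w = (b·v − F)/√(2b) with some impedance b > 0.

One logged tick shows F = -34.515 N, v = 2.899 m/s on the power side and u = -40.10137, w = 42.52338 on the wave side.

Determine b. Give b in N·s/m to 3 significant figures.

u + w = 2.422010;  u + w = √(2b)·v, so √(2b) = 2.422010/2.899 = 0.835464.
b = (√(2b))²/2 = 0.698000/2 = 0.349000.
(Check via u − w = 2F/√(2b): u − w = -82.624750, 2F/√(2b) = -82.624750.)

b = 0.349 N·s/m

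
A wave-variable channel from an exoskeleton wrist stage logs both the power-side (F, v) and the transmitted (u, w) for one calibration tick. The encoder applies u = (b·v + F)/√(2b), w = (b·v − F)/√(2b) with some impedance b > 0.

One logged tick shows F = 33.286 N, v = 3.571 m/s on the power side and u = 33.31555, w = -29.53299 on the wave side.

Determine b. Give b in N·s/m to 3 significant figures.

u + w = 3.78256;  u + w = √(2b)·v, so √(2b) = 3.78256/3.571 = 1.05924.
b = (√(2b))²/2 = 1.12200/2 = 0.56100.
(Check via u − w = 2F/√(2b): u − w = 62.84854, 2F/√(2b) = 62.84860.)

b = 0.561 N·s/m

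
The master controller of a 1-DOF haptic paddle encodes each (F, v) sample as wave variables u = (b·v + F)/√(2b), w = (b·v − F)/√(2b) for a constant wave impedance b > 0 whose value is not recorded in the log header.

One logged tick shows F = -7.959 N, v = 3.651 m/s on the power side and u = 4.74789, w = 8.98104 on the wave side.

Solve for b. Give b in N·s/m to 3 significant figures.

u + w = 13.72893;  u + w = √(2b)·v, so √(2b) = 13.72893/3.651 = 3.76032.
b = (√(2b))²/2 = 14.14001/2 = 7.07000.
(Check via u − w = 2F/√(2b): u − w = -4.23315, 2F/√(2b) = -4.23315.)

b = 7.07 N·s/m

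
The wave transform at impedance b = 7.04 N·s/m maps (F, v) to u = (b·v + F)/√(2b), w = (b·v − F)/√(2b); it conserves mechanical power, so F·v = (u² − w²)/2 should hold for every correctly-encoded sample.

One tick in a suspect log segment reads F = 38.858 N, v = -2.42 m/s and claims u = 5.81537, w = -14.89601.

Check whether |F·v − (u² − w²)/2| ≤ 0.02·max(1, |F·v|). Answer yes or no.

yes

F·v = 38.858×(-2.42) = -94.03636 W.
(u² − w²)/2 = (33.81853 − 221.89111)/2 = -94.03629 W.
|Δ| = 0.00007;  2% of max(1, |F·v|) = 1.88073.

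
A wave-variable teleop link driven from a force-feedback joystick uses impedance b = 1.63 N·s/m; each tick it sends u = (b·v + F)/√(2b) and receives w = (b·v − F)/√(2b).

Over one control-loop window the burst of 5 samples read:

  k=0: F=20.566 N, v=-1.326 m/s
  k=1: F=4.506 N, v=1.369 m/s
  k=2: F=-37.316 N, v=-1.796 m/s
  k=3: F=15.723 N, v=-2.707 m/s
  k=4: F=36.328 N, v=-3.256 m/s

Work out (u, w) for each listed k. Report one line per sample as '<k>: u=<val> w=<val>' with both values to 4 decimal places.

k=0: b·v=1.63×(-1.326)=-2.1614; √(2b)=1.8055; u=(-2.1614+20.566)/1.8055=10.1934, w=(-2.1614−20.566)/1.8055=-12.5875
k=1: b·v=1.63×1.369=2.2315; √(2b)=1.8055; u=(2.2315+4.506)/1.8055=3.7315, w=(2.2315−4.506)/1.8055=-1.2597
k=2: b·v=1.63×(-1.796)=-2.9275; √(2b)=1.8055; u=(-2.9275+(-37.316))/1.8055=-22.2888, w=(-2.9275−(-37.316))/1.8055=19.0460
k=3: b·v=1.63×(-2.707)=-4.4124; √(2b)=1.8055; u=(-4.4124+15.723)/1.8055=6.2644, w=(-4.4124−15.723)/1.8055=-11.1520
k=4: b·v=1.63×(-3.256)=-5.3073; √(2b)=1.8055; u=(-5.3073+36.328)/1.8055=17.1808, w=(-5.3073−36.328)/1.8055=-23.0596

0: u=10.1934 w=-12.5875
1: u=3.7315 w=-1.2597
2: u=-22.2888 w=19.0460
3: u=6.2644 w=-11.1520
4: u=17.1808 w=-23.0596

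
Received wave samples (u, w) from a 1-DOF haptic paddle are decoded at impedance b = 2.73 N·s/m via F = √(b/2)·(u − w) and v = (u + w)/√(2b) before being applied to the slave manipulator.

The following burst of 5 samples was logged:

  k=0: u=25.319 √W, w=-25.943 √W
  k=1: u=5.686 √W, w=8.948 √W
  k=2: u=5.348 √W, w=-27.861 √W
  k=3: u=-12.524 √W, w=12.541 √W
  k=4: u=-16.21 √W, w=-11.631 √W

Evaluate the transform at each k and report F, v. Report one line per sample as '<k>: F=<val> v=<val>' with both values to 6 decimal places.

0: F=59.891042 v=-0.267047
1: F=-3.811099 v=6.262774
2: F=38.799142 v=-9.634675
3: F=-29.284245 v=0.007275
4: F=-5.349793 v=-11.914848

k=0: u−w=51.262000, u+w=-0.624000; √(b/2)=1.168332, √(2b)=2.336664; F=1.168332×51.262=59.891042, v=-0.624000/2.336664=-0.267047
k=1: u−w=-3.262000, u+w=14.634000; √(b/2)=1.168332, √(2b)=2.336664; F=1.168332×(-3.262)=-3.811099, v=14.634000/2.336664=6.262774
k=2: u−w=33.209000, u+w=-22.513000; √(b/2)=1.168332, √(2b)=2.336664; F=1.168332×33.209=38.799142, v=-22.513000/2.336664=-9.634675
k=3: u−w=-25.065000, u+w=0.017000; √(b/2)=1.168332, √(2b)=2.336664; F=1.168332×(-25.065)=-29.284245, v=0.017000/2.336664=0.007275
k=4: u−w=-4.579000, u+w=-27.841000; √(b/2)=1.168332, √(2b)=2.336664; F=1.168332×(-4.579)=-5.349793, v=-27.841000/2.336664=-11.914848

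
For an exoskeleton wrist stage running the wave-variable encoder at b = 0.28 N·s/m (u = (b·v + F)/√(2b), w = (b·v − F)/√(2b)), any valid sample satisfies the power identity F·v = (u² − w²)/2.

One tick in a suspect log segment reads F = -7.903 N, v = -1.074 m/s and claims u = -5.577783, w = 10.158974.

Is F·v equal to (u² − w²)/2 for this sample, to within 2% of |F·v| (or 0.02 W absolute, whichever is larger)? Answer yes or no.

F·v = (-7.903)×(-1.074) = 8.487822 W.
(u² − w²)/2 = (31.111663 − 103.204753)/2 = -36.046545 W.
|Δ| = 44.534367;  2% of max(1, |F·v|) = 0.169756.

no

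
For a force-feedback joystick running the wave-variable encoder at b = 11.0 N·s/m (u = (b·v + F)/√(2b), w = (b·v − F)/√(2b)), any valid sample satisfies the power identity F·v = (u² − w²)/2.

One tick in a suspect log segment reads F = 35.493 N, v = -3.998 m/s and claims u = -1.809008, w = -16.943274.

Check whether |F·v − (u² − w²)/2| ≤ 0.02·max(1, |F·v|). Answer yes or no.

yes

F·v = 35.493×(-3.998) = -141.901014 W.
(u² − w²)/2 = (3.272510 − 287.074534)/2 = -141.901012 W.
|Δ| = 0.000002;  2% of max(1, |F·v|) = 2.838020.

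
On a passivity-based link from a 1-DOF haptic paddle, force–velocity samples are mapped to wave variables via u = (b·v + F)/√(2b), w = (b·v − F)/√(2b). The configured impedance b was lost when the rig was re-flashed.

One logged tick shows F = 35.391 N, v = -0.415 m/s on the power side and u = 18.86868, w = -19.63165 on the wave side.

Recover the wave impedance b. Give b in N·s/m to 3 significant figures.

b = 1.69 N·s/m

u + w = -0.7630;  u + w = √(2b)·v, so √(2b) = -0.7630/(-0.415) = 1.8385.
b = (√(2b))²/2 = 3.3800/2 = 1.6900.
(Check via u − w = 2F/√(2b): u − w = 38.5003, 2F/√(2b) = 38.5002.)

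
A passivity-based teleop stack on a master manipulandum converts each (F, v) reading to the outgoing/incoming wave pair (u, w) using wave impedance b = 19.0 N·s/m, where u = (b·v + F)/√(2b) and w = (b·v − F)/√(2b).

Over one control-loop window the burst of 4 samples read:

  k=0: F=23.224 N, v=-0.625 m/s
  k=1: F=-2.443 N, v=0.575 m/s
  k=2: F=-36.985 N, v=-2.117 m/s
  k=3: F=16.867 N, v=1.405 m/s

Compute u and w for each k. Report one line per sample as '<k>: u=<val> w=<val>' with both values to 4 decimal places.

0: u=1.8411 w=-5.6938
1: u=1.3760 w=2.1686
2: u=-12.5248 w=-0.5253
3: u=7.0667 w=1.5943

k=0: b·v=19.0×(-0.625)=-11.8750; √(2b)=6.1644; u=(-11.8750+23.224)/6.1644=1.8411, w=(-11.8750−23.224)/6.1644=-5.6938
k=1: b·v=19.0×0.575=10.9250; √(2b)=6.1644; u=(10.9250+(-2.443))/6.1644=1.3760, w=(10.9250−(-2.443))/6.1644=2.1686
k=2: b·v=19.0×(-2.117)=-40.2230; √(2b)=6.1644; u=(-40.2230+(-36.985))/6.1644=-12.5248, w=(-40.2230−(-36.985))/6.1644=-0.5253
k=3: b·v=19.0×1.405=26.6950; √(2b)=6.1644; u=(26.6950+16.867)/6.1644=7.0667, w=(26.6950−16.867)/6.1644=1.5943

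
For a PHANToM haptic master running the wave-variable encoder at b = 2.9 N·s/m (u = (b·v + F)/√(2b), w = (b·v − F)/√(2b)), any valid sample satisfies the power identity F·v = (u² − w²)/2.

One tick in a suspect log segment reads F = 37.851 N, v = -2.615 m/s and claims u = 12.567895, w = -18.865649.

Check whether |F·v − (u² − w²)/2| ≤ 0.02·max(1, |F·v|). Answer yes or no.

F·v = 37.851×(-2.615) = -98.980365 W.
(u² − w²)/2 = (157.951985 − 355.912712)/2 = -98.980364 W.
|Δ| = 0.000001;  2% of max(1, |F·v|) = 1.979607.

yes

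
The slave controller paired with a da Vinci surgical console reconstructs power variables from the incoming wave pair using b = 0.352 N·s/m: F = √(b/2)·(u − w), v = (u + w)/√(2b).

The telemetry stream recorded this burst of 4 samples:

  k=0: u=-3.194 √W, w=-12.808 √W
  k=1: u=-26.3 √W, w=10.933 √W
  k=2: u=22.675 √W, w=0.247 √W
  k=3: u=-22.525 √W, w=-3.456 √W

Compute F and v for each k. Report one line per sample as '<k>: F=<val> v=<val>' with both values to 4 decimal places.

0: F=4.0333 v=-19.0716
1: F=-15.6201 v=-18.3148
2: F=9.4091 v=27.3191
3: F=-7.9999 v=-30.9649

k=0: u−w=9.6140, u+w=-16.0020; √(b/2)=0.4195, √(2b)=0.8390; F=0.4195×9.614=4.0333, v=-16.0020/0.8390=-19.0716
k=1: u−w=-37.2330, u+w=-15.3670; √(b/2)=0.4195, √(2b)=0.8390; F=0.4195×(-37.233)=-15.6201, v=-15.3670/0.8390=-18.3148
k=2: u−w=22.4280, u+w=22.9220; √(b/2)=0.4195, √(2b)=0.8390; F=0.4195×22.428=9.4091, v=22.9220/0.8390=27.3191
k=3: u−w=-19.0690, u+w=-25.9810; √(b/2)=0.4195, √(2b)=0.8390; F=0.4195×(-19.069)=-7.9999, v=-25.9810/0.8390=-30.9649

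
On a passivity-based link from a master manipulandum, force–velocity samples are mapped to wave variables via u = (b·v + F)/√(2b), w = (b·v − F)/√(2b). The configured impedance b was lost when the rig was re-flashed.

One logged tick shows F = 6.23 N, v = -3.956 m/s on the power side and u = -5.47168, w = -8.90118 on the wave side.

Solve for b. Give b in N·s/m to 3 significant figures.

b = 6.6 N·s/m

u + w = -14.37286;  u + w = √(2b)·v, so √(2b) = -14.37286/(-3.956) = 3.63318.
b = (√(2b))²/2 = 13.20000/2 = 6.60000.
(Check via u − w = 2F/√(2b): u − w = 3.42950, 2F/√(2b) = 3.42950.)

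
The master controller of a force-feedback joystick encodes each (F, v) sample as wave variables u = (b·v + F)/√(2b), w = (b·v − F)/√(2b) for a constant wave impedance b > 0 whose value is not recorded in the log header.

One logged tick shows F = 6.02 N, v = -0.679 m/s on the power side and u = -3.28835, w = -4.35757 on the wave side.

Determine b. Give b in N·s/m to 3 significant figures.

b = 63.4 N·s/m

u + w = -7.64592;  u + w = √(2b)·v, so √(2b) = -7.64592/(-0.679) = 11.26056.
b = (√(2b))²/2 = 126.80020/2 = 63.40010.
(Check via u − w = 2F/√(2b): u − w = 1.06922, 2F/√(2b) = 1.06922.)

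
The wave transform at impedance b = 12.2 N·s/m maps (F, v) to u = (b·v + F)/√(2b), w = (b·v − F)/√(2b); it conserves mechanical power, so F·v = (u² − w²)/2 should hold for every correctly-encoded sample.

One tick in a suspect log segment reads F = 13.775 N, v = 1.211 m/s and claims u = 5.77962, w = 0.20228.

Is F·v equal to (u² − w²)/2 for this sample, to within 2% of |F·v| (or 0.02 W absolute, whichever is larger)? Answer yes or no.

yes

F·v = 13.775×1.211 = 16.68153 W.
(u² − w²)/2 = (33.40401 − 0.04092)/2 = 16.68155 W.
|Δ| = 0.00002;  2% of max(1, |F·v|) = 0.33363.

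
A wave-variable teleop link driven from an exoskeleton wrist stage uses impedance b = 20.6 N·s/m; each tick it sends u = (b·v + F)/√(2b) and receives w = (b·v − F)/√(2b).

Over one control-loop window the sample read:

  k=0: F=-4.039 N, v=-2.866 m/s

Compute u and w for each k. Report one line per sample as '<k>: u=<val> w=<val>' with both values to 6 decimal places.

k=0: b·v=20.6×(-2.866)=-59.039600; √(2b)=6.418723; u=(-59.039600+(-4.039))/6.418723=-9.827282, w=(-59.039600−(-4.039))/6.418723=-8.568777

0: u=-9.827282 w=-8.568777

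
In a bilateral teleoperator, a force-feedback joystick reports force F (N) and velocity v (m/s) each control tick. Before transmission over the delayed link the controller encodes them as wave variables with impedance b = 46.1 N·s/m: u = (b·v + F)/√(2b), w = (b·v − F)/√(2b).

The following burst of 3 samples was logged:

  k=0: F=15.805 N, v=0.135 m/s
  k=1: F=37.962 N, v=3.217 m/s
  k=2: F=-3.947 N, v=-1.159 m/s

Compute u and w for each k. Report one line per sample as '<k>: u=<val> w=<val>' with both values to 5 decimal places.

0: u=2.29414 w=-0.99786
1: u=19.39847 w=11.49143
2: u=-5.97546 w=-5.15335

k=0: b·v=46.1×0.135=6.22350; √(2b)=9.60208; u=(6.22350+15.805)/9.60208=2.29414, w=(6.22350−15.805)/9.60208=-0.99786
k=1: b·v=46.1×3.217=148.30370; √(2b)=9.60208; u=(148.30370+37.962)/9.60208=19.39847, w=(148.30370−37.962)/9.60208=11.49143
k=2: b·v=46.1×(-1.159)=-53.42990; √(2b)=9.60208; u=(-53.42990+(-3.947))/9.60208=-5.97546, w=(-53.42990−(-3.947))/9.60208=-5.15335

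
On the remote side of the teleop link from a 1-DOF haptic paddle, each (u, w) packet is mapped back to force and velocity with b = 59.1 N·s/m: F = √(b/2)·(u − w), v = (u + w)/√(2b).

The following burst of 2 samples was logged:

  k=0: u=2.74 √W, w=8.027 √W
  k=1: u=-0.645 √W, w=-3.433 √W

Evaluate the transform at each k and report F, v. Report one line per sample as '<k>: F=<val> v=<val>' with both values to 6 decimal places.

0: F=-28.740085 v=0.990344
1: F=15.155543 v=-0.375093

k=0: u−w=-5.287000, u+w=10.767000; √(b/2)=5.435991, √(2b)=10.871982; F=5.435991×(-5.287)=-28.740085, v=10.767000/10.871982=0.990344
k=1: u−w=2.788000, u+w=-4.078000; √(b/2)=5.435991, √(2b)=10.871982; F=5.435991×2.788=15.155543, v=-4.078000/10.871982=-0.375093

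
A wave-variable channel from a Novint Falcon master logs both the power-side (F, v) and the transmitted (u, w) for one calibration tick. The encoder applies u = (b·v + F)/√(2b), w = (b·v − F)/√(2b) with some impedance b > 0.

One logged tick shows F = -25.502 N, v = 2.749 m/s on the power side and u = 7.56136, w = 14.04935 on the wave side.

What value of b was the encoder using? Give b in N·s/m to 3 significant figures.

b = 30.9 N·s/m

u + w = 21.61071;  u + w = √(2b)·v, so √(2b) = 21.61071/2.749 = 7.86130.
b = (√(2b))²/2 = 61.80002/2 = 30.90001.
(Check via u − w = 2F/√(2b): u − w = -6.48799, 2F/√(2b) = -6.48799.)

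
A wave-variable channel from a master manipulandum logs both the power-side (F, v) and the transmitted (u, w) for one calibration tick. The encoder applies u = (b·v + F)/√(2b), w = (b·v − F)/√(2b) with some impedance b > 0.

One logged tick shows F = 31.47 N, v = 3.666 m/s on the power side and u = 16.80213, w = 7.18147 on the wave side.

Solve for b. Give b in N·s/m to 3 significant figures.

u + w = 23.9836;  u + w = √(2b)·v, so √(2b) = 23.9836/3.666 = 6.5422.
b = (√(2b))²/2 = 42.8000/2 = 21.4000.
(Check via u − w = 2F/√(2b): u − w = 9.6207, 2F/√(2b) = 9.6207.)

b = 21.4 N·s/m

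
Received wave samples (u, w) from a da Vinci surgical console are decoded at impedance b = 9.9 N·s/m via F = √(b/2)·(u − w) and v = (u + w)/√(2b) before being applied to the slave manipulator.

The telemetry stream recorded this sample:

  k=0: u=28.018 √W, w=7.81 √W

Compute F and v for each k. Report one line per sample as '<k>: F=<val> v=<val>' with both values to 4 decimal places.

0: F=44.9600 v=8.0517

k=0: u−w=20.2080, u+w=35.8280; √(b/2)=2.2249, √(2b)=4.4497; F=2.2249×20.208=44.9600, v=35.8280/4.4497=8.0517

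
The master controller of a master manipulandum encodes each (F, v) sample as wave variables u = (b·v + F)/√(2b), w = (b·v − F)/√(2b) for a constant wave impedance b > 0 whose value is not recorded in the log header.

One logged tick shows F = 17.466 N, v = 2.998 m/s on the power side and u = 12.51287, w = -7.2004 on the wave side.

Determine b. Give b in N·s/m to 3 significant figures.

b = 1.57 N·s/m

u + w = 5.31247;  u + w = √(2b)·v, so √(2b) = 5.31247/2.998 = 1.77200.
b = (√(2b))²/2 = 3.14000/2 = 1.57000.
(Check via u − w = 2F/√(2b): u − w = 19.71327, 2F/√(2b) = 19.71327.)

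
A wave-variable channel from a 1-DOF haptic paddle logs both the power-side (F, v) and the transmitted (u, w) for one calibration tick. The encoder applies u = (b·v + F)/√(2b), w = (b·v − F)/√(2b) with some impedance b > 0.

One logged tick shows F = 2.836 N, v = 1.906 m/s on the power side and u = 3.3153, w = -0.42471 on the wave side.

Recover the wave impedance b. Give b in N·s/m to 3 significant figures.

u + w = 2.8906;  u + w = √(2b)·v, so √(2b) = 2.8906/1.906 = 1.5166.
b = (√(2b))²/2 = 2.3000/2 = 1.1500.
(Check via u − w = 2F/√(2b): u − w = 3.7400, 2F/√(2b) = 3.7400.)

b = 1.15 N·s/m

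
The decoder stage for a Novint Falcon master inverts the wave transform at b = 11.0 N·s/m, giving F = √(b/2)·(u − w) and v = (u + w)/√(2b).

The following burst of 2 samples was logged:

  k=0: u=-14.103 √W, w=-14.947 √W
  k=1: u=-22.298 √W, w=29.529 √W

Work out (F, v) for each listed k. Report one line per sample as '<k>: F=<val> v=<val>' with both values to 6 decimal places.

k=0: u−w=0.844000, u+w=-29.050000; √(b/2)=2.345208, √(2b)=4.690416; F=2.345208×0.844=1.979355, v=-29.050000/4.690416=-6.193481
k=1: u−w=-51.827000, u+w=7.231000; √(b/2)=2.345208, √(2b)=4.690416; F=2.345208×(-51.827)=-121.545089, v=7.231000/4.690416=1.541654

0: F=1.979355 v=-6.193481
1: F=-121.545089 v=1.541654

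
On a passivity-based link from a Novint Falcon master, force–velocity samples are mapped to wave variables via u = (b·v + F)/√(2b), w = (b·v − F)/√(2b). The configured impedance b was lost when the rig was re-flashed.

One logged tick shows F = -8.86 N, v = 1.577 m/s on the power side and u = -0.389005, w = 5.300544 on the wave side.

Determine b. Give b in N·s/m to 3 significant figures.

u + w = 4.911539;  u + w = √(2b)·v, so √(2b) = 4.911539/1.577 = 3.114483.
b = (√(2b))²/2 = 9.700002/2 = 4.850001.
(Check via u − w = 2F/√(2b): u − w = -5.689549, 2F/√(2b) = -5.689549.)

b = 4.85 N·s/m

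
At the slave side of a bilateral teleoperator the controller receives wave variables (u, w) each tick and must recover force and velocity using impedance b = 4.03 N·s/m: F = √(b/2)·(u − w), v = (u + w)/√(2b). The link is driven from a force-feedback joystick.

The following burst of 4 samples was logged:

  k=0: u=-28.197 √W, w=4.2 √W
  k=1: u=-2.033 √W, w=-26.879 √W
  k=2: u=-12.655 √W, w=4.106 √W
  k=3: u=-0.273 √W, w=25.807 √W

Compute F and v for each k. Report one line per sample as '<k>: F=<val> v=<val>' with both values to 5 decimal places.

k=0: u−w=-32.39700, u+w=-23.99700; √(b/2)=1.41951, √(2b)=2.83901; F=1.41951×(-32.397)=-45.98777, v=-23.99700/2.83901=-8.45258
k=1: u−w=24.84600, u+w=-28.91200; √(b/2)=1.41951, √(2b)=2.83901; F=1.41951×24.846=35.26907, v=-28.91200/2.83901=-10.18382
k=2: u−w=-16.76100, u+w=-8.54900; √(b/2)=1.41951, √(2b)=2.83901; F=1.41951×(-16.761)=-23.79236, v=-8.54900/2.83901=-3.01126
k=3: u−w=-26.08000, u+w=25.53400; √(b/2)=1.41951, √(2b)=2.83901; F=1.41951×(-26.08)=-37.02074, v=25.53400/2.83901=8.99397

0: F=-45.98777 v=-8.45258
1: F=35.26907 v=-10.18382
2: F=-23.79236 v=-3.01126
3: F=-37.02074 v=8.99397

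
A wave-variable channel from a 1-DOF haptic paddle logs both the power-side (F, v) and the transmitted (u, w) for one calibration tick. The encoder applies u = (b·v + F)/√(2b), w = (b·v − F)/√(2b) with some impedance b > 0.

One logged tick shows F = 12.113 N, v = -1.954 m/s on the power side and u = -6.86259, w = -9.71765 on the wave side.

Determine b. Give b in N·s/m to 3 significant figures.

b = 36 N·s/m

u + w = -16.5802;  u + w = √(2b)·v, so √(2b) = -16.5802/(-1.954) = 8.4853.
b = (√(2b))²/2 = 72.0000/2 = 36.0000.
(Check via u − w = 2F/√(2b): u − w = 2.8551, 2F/√(2b) = 2.8551.)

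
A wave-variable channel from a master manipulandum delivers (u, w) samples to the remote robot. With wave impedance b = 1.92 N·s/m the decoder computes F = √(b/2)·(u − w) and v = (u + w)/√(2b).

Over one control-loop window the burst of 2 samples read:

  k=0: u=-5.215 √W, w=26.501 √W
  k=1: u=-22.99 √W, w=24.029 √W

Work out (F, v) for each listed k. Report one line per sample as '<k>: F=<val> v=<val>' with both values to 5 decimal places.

0: F=-31.07521 v=10.86247
1: F=-46.06902 v=0.53021

k=0: u−w=-31.71600, u+w=21.28600; √(b/2)=0.97980, √(2b)=1.95959; F=0.97980×(-31.716)=-31.07521, v=21.28600/1.95959=10.86247
k=1: u−w=-47.01900, u+w=1.03900; √(b/2)=0.97980, √(2b)=1.95959; F=0.97980×(-47.019)=-46.06902, v=1.03900/1.95959=0.53021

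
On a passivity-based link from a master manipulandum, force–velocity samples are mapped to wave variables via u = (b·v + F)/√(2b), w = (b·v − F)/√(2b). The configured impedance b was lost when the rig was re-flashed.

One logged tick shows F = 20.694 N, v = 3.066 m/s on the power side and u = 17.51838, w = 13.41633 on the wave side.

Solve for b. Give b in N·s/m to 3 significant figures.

b = 50.9 N·s/m

u + w = 30.9347;  u + w = √(2b)·v, so √(2b) = 30.9347/3.066 = 10.0896.
b = (√(2b))²/2 = 101.8000/2 = 50.9000.
(Check via u − w = 2F/√(2b): u − w = 4.1021, 2F/√(2b) = 4.1020.)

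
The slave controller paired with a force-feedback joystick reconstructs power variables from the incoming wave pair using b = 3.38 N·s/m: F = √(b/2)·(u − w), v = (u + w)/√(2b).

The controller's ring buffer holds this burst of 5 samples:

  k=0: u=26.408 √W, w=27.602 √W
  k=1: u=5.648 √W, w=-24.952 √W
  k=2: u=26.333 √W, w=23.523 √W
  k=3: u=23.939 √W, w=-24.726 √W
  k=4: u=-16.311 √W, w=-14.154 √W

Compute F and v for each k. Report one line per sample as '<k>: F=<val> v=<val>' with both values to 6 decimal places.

k=0: u−w=-1.194000, u+w=54.010000; √(b/2)=1.300000, √(2b)=2.600000; F=1.300000×(-1.194)=-1.552200, v=54.010000/2.600000=20.773077
k=1: u−w=30.600000, u+w=-19.304000; √(b/2)=1.300000, √(2b)=2.600000; F=1.300000×30.6=39.780000, v=-19.304000/2.600000=-7.424615
k=2: u−w=2.810000, u+w=49.856000; √(b/2)=1.300000, √(2b)=2.600000; F=1.300000×2.81=3.653000, v=49.856000/2.600000=19.175385
k=3: u−w=48.665000, u+w=-0.787000; √(b/2)=1.300000, √(2b)=2.600000; F=1.300000×48.665=63.264500, v=-0.787000/2.600000=-0.302692
k=4: u−w=-2.157000, u+w=-30.465000; √(b/2)=1.300000, √(2b)=2.600000; F=1.300000×(-2.157)=-2.804100, v=-30.465000/2.600000=-11.717308

0: F=-1.552200 v=20.773077
1: F=39.780000 v=-7.424615
2: F=3.653000 v=19.175385
3: F=63.264500 v=-0.302692
4: F=-2.804100 v=-11.717308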